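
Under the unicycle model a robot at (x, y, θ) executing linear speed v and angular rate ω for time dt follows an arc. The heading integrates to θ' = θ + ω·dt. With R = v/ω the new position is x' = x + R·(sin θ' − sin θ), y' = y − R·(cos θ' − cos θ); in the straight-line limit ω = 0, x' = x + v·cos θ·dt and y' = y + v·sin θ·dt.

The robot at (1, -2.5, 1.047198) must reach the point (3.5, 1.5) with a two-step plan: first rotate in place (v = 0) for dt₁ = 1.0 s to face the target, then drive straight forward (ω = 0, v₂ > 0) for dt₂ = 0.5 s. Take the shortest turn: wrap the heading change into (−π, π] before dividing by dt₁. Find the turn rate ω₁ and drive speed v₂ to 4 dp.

heading to target = atan2(1.5−-2.5, 3.5−1) = 1.0122
Δθ = wrap(1.0122 − 1.0472) = -0.0350; ω₁ = Δθ/dt₁ = -0.0350
distance = √((3.5−1)² + (1.5−-2.5)²) = 4.7170; v₂ = distance/dt₂ = 9.4340

ω₁ = -0.0350, v₂ = 9.4340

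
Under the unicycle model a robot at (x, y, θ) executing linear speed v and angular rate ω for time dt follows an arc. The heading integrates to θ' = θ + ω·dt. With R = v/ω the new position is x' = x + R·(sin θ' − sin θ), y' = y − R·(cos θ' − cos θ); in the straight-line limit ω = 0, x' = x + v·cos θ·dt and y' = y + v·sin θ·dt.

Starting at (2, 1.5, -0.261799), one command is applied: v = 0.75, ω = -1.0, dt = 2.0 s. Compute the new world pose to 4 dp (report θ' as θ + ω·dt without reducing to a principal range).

(2.3838, 0.2976, -2.2618)

θ' = -0.2618 + -1.0·2.0 = -2.2618
R = v/ω = 0.75/-1.0 = -0.7500
x' = 2 + -0.7500·(sin -2.2618 − sin -0.2618) = 2.3838
y' = 1.5 − -0.7500·(cos -2.2618 − cos -0.2618) = 0.2976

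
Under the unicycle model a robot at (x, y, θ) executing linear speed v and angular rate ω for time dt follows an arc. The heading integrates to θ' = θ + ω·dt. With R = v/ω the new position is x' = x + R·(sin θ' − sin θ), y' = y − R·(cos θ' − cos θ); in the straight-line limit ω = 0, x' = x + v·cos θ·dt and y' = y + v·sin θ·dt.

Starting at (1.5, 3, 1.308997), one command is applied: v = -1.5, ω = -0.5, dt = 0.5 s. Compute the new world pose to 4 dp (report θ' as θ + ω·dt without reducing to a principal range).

θ' = 1.3090 + -0.5·0.5 = 1.0590
R = v/ω = -1.5/-0.5 = 3.0000
x' = 1.5 + 3.0000·(sin 1.0590 − sin 1.3090) = 1.2178
y' = 3 − 3.0000·(cos 1.0590 − cos 1.3090) = 2.3072

(1.2178, 2.3072, 1.0590)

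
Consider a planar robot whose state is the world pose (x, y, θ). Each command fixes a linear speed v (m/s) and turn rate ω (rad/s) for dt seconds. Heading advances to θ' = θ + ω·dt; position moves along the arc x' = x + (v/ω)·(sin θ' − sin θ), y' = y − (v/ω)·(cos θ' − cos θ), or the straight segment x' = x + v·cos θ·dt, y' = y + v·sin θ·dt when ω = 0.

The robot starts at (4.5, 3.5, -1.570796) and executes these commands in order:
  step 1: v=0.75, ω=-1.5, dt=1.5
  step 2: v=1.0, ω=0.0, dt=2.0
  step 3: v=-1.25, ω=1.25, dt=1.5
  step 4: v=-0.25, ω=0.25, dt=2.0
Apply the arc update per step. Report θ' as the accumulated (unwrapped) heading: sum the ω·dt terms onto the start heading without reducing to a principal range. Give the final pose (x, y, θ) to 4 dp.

step 1: θ'=-3.8208 (R=-0.5000) → pose (3.6859, 3.1110, -3.8208)
step 2: θ'=-3.8208 (straight) → pose (2.1298, 4.3673, -3.8208)
step 3: θ'=-1.9458 (R=-1.0000) → pose (3.6884, 4.7791, -1.9458)
step 4: θ'=-1.4458 (R=-1.0000) → pose (3.7501, 5.2701, -1.4458)

(3.7501, 5.2701, -1.4458)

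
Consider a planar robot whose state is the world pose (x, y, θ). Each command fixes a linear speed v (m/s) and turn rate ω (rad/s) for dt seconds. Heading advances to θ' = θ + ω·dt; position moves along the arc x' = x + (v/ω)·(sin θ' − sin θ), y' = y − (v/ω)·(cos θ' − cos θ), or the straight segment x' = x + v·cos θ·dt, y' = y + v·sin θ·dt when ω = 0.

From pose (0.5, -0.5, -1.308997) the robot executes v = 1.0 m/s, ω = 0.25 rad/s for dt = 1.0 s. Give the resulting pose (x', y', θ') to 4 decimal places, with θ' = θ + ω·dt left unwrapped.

θ' = -1.3090 + 0.25·1.0 = -1.0590
R = v/ω = 1.0/0.25 = 4.0000
x' = 0.5 + 4.0000·(sin -1.0590 − sin -1.3090) = 0.8762
y' = -0.5 − 4.0000·(cos -1.0590 − cos -1.3090) = -1.4237

(0.8762, -1.4237, -1.0590)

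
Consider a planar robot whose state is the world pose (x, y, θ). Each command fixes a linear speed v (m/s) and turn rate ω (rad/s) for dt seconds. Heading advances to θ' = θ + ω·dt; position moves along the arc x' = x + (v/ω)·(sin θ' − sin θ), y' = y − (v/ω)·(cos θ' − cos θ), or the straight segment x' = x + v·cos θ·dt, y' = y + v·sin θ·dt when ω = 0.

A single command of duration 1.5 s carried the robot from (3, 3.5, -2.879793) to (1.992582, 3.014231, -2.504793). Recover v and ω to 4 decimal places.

v = 0.7500, ω = 0.2500

Δθ = -2.504793 − -2.879793 = 0.375000
ω = Δθ/dt = 0.375000/1.5 = 0.2500
R = Δx/(sin θ' − sin θ) = 3.0000
v = R·ω = 3.0000·0.2500 = 0.7500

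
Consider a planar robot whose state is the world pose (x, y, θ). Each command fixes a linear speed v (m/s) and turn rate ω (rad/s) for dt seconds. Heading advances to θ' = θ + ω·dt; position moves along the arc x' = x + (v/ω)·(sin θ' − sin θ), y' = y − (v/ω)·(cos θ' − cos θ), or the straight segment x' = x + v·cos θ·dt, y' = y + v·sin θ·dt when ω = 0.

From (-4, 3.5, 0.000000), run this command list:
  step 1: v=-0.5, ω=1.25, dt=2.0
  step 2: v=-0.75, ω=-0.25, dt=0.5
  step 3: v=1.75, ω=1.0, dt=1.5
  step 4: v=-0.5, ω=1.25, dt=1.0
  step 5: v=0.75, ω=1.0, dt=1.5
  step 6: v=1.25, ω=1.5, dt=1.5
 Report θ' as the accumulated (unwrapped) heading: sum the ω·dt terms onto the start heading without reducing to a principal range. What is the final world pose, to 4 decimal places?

step 1: θ'=2.5000 (R=-0.4000) → pose (-4.2394, 2.7795, 2.5000)
step 2: θ'=2.3750 (R=3.0000) → pose (-3.9538, 2.5369, 2.3750)
step 3: θ'=3.8750 (R=1.7500) → pose (-6.3392, 2.5765, 3.8750)
step 4: θ'=5.1250 (R=-0.4000) → pose (-6.2405, 3.0341, 5.1250)
step 5: θ'=6.6250 (R=0.7500) → pose (-5.3020, 2.6282, 6.6250)
step 6: θ'=8.8750 (R=0.8333) → pose (-5.1459, 4.1239, 8.8750)

(-5.1459, 4.1239, 8.8750)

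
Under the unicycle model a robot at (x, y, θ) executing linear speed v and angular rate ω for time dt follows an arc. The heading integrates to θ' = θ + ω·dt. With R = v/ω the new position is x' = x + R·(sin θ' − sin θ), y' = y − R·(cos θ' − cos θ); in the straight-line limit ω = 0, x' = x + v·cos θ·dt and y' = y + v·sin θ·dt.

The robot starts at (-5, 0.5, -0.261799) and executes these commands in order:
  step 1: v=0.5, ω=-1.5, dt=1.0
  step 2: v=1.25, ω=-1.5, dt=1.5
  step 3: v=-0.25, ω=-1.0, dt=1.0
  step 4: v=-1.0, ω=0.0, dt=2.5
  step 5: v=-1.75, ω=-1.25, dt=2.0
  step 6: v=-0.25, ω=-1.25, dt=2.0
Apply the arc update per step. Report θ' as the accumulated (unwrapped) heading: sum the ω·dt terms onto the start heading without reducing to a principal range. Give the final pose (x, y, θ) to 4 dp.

step 1: θ'=-1.7618 (R=-0.3333) → pose (-4.7590, 0.1147, -1.7618)
step 2: θ'=-4.0118 (R=-0.8333) → pose (-6.2142, -0.2643, -4.0118)
step 3: θ'=-5.0118 (R=0.2500) → pose (-6.1665, -0.4992, -5.0118)
step 4: θ'=-5.0118 (straight) → pose (-6.9039, -2.8880, -5.0118)
step 5: θ'=-7.5118 (R=1.4000) → pose (-9.5604, -2.9448, -7.5118)
step 6: θ'=-10.0118 (R=0.2000) → pose (-9.2612, -2.7112, -10.0118)

(-9.2612, -2.7112, -10.0118)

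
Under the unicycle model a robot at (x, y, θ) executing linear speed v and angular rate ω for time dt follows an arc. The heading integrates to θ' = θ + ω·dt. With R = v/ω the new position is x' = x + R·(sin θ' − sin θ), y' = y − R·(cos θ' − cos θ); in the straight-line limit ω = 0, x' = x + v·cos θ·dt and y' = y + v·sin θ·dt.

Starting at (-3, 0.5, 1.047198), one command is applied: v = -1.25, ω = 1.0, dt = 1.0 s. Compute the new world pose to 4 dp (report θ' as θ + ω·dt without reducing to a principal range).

θ' = 1.0472 + 1.0·1.0 = 2.0472
R = v/ω = -1.25/1.0 = -1.2500
x' = -3 + -1.2500·(sin 2.0472 − sin 1.0472) = -3.0283
y' = 0.5 − -1.2500·(cos 2.0472 − cos 1.0472) = -0.6982

(-3.0283, -0.6982, 2.0472)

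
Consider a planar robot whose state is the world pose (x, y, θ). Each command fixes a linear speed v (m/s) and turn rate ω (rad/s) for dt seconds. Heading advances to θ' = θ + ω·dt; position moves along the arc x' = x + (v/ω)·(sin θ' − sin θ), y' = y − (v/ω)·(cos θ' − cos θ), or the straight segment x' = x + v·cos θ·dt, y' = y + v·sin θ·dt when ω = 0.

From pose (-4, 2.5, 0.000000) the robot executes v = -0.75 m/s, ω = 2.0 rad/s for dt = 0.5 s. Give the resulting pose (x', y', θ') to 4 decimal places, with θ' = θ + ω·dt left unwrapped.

(-4.3156, 2.3276, 1.0000)

θ' = 0.0000 + 2.0·0.5 = 1.0000
R = v/ω = -0.75/2.0 = -0.3750
x' = -4 + -0.3750·(sin 1.0000 − sin 0.0000) = -4.3156
y' = 2.5 − -0.3750·(cos 1.0000 − cos 0.0000) = 2.3276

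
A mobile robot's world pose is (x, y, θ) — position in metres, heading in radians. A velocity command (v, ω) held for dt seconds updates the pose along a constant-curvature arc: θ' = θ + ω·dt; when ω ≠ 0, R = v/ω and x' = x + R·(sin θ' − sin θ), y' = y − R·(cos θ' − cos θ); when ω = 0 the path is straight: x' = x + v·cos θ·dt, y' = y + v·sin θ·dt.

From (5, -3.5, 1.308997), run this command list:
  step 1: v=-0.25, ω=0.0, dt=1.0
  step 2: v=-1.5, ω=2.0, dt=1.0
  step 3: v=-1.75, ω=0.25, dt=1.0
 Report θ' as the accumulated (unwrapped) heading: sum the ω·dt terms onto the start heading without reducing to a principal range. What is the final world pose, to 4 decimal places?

(7.4561, -4.1720, 3.5590)

step 1: θ'=1.3090 (straight) → pose (4.9353, -3.7415, 1.3090)
step 2: θ'=3.3090 (R=-0.7500) → pose (5.7847, -4.6751, 3.3090)
step 3: θ'=3.5590 (R=-7.0000) → pose (7.4561, -4.1720, 3.5590)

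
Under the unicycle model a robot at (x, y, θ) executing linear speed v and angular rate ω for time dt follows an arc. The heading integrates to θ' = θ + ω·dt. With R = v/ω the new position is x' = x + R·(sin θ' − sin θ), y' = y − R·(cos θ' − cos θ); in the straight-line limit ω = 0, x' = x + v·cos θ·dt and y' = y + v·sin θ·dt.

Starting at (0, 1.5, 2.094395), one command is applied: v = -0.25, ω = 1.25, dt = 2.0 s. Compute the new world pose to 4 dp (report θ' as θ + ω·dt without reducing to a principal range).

(0.3718, 1.5765, 4.5944)

θ' = 2.0944 + 1.25·2.0 = 4.5944
R = v/ω = -0.25/1.25 = -0.2000
x' = 0 + -0.2000·(sin 4.5944 − sin 2.0944) = 0.3718
y' = 1.5 − -0.2000·(cos 4.5944 − cos 2.0944) = 1.5765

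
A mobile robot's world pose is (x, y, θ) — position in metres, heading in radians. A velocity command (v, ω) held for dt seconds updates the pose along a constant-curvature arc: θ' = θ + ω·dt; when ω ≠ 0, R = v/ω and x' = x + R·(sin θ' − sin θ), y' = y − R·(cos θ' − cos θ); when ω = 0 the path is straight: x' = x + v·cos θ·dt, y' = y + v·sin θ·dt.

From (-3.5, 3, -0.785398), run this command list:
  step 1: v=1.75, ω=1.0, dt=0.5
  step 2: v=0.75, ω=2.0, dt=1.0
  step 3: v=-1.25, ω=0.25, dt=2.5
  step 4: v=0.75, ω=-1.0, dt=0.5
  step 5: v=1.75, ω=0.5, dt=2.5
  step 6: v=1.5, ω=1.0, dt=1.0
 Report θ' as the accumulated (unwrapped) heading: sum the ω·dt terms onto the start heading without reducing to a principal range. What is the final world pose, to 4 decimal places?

(-5.5966, 2.4770, 4.0896)

step 1: θ'=-0.2854 (R=1.7500) → pose (-2.7553, 2.5582, -0.2854)
step 2: θ'=1.7146 (R=0.3750) → pose (-2.2786, 2.9718, 1.7146)
step 3: θ'=2.3396 (R=-5.0000) → pose (-0.9239, 0.2120, 2.3396)
step 4: θ'=1.8396 (R=-0.7500) → pose (-1.1079, 0.5342, 1.8396)
step 5: θ'=3.0896 (R=3.5000) → pose (-4.3003, 3.1000, 3.0896)
step 6: θ'=4.0896 (R=1.5000) → pose (-5.5966, 2.4770, 4.0896)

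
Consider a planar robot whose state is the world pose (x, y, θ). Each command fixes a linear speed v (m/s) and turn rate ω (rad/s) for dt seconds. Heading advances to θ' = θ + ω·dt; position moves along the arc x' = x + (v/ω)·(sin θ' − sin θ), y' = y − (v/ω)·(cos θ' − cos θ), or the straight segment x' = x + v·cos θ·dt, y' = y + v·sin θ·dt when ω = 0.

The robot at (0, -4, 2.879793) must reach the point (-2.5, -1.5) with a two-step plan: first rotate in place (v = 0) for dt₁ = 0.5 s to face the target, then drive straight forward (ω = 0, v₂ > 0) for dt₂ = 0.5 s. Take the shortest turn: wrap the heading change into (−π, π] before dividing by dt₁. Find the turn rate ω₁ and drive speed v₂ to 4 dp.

heading to target = atan2(-1.5−-4, -2.5−0) = 2.3562
Δθ = wrap(2.3562 − 2.8798) = -0.5236; ω₁ = Δθ/dt₁ = -1.0472
distance = √((-2.5−0)² + (-1.5−-4)²) = 3.5355; v₂ = distance/dt₂ = 7.0711

ω₁ = -1.0472, v₂ = 7.0711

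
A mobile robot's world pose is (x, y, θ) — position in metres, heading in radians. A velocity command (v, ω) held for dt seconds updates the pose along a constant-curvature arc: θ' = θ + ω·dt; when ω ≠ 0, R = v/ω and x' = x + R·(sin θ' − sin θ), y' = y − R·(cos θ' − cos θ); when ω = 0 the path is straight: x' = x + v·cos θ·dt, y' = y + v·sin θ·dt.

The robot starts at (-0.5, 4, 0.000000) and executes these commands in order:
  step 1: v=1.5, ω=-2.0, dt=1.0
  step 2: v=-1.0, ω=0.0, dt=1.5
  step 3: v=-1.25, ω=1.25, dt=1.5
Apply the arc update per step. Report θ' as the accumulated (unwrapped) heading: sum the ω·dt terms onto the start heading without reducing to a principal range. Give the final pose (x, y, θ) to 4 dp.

step 1: θ'=-2.0000 (R=-0.7500) → pose (0.1820, 2.9379, -2.0000)
step 2: θ'=-2.0000 (straight) → pose (0.8062, 4.3018, -2.0000)
step 3: θ'=-0.1250 (R=-1.0000) → pose (0.0216, 5.7102, -0.1250)

(0.0216, 5.7102, -0.1250)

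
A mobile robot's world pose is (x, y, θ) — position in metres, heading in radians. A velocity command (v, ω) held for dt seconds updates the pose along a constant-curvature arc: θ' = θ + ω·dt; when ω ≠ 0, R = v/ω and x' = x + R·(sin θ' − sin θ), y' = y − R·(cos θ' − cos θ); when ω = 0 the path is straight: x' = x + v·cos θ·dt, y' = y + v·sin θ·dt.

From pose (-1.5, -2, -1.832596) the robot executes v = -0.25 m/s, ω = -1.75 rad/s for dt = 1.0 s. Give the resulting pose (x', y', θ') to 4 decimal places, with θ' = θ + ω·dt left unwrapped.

θ' = -1.8326 + -1.75·1.0 = -3.5826
R = v/ω = -0.25/-1.75 = 0.1429
x' = -1.5 + 0.1429·(sin -3.5826 − sin -1.8326) = -1.3010
y' = -2 − 0.1429·(cos -3.5826 − cos -1.8326) = -1.9078

(-1.3010, -1.9078, -3.5826)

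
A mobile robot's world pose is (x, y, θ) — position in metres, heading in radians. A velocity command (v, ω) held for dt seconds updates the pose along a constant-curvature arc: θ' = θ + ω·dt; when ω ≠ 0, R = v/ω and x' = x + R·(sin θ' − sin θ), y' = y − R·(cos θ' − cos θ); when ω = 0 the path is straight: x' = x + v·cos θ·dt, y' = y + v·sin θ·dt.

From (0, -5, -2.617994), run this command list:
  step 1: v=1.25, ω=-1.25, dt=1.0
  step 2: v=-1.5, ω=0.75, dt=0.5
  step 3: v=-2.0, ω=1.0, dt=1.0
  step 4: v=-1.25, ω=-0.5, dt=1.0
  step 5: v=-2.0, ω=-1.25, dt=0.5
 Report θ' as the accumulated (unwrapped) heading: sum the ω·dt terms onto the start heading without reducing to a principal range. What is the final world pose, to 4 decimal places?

(3.4830, -4.6607, -3.6180)

step 1: θ'=-3.8680 (R=-1.0000) → pose (-1.1642, -4.8815, -3.8680)
step 2: θ'=-3.4930 (R=-2.0000) → pose (-0.5242, -5.2642, -3.4930)
step 3: θ'=-2.4930 (R=-2.0000) → pose (1.3723, -4.9803, -2.4930)
step 4: θ'=-2.9930 (R=2.5000) → pose (2.5124, -4.5001, -2.9930)
step 5: θ'=-3.6180 (R=1.6000) → pose (3.4830, -4.6607, -3.6180)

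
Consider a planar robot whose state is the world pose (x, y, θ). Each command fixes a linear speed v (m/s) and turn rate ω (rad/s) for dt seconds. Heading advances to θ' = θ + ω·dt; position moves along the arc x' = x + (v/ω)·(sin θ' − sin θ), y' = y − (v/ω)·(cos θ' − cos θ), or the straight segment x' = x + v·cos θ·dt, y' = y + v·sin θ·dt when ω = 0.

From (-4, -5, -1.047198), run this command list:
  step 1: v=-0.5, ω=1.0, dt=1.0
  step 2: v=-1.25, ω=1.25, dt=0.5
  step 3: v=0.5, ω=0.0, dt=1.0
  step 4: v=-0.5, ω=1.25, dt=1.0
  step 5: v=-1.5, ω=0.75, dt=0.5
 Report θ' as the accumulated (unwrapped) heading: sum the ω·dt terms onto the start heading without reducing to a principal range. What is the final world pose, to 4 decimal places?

step 1: θ'=-0.0472 (R=-0.5000) → pose (-4.4094, -4.7506, -0.0472)
step 2: θ'=0.5778 (R=-1.0000) → pose (-5.0028, -4.9118, 0.5778)
step 3: θ'=0.5778 (straight) → pose (-4.5840, -4.6387, 0.5778)
step 4: θ'=1.8278 (R=-0.4000) → pose (-4.7523, -5.0754, 1.8278)
step 5: θ'=2.2028 (R=-2.0000) → pose (-4.4317, -5.7486, 2.2028)

(-4.4317, -5.7486, 2.2028)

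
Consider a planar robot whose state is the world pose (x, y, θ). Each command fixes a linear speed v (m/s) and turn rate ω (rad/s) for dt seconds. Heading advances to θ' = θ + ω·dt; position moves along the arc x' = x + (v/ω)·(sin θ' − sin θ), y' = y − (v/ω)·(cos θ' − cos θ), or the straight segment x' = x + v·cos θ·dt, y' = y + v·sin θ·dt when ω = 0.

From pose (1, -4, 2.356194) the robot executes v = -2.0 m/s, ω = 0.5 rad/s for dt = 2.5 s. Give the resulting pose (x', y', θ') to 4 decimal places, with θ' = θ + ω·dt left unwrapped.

(5.6207, -4.7476, 3.6062)

θ' = 2.3562 + 0.5·2.5 = 3.6062
R = v/ω = -2.0/0.5 = -4.0000
x' = 1 + -4.0000·(sin 3.6062 − sin 2.3562) = 5.6207
y' = -4 − -4.0000·(cos 3.6062 − cos 2.3562) = -4.7476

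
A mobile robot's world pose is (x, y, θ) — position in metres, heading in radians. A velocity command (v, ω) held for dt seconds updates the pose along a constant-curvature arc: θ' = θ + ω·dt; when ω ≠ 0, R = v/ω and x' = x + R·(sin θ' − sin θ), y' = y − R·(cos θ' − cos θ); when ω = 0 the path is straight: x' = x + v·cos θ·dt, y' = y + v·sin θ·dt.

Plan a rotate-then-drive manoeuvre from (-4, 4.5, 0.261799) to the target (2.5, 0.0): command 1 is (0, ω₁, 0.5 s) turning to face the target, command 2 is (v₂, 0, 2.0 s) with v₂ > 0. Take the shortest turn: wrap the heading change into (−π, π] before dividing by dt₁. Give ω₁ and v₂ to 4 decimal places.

ω₁ = -1.7347, v₂ = 3.9528

heading to target = atan2(0−4.5, 2.5−-4) = -0.6055
Δθ = wrap(-0.6055 − 0.2618) = -0.8673; ω₁ = Δθ/dt₁ = -1.7347
distance = √((2.5−-4)² + (0−4.5)²) = 7.9057; v₂ = distance/dt₂ = 3.9528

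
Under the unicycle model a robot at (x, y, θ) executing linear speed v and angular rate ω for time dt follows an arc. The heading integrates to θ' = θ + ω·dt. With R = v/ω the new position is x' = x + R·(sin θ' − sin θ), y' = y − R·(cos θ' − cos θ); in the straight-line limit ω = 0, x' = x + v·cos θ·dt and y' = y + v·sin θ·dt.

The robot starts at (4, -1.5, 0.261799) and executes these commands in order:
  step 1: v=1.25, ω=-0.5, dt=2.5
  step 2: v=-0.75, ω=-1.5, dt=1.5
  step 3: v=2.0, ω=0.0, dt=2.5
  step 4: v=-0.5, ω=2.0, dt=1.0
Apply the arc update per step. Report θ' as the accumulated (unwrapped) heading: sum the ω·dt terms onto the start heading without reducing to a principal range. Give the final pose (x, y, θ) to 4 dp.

step 1: θ'=-0.9882 (R=-2.5000) → pose (6.7346, -2.5393, -0.9882)
step 2: θ'=-3.2382 (R=0.5000) → pose (7.2004, -1.7666, -3.2382)
step 3: θ'=-3.2382 (straight) → pose (2.2237, -1.2843, -3.2382)
step 4: θ'=-1.2382 (R=-0.2500) → pose (2.4841, -0.9538, -1.2382)

(2.4841, -0.9538, -1.2382)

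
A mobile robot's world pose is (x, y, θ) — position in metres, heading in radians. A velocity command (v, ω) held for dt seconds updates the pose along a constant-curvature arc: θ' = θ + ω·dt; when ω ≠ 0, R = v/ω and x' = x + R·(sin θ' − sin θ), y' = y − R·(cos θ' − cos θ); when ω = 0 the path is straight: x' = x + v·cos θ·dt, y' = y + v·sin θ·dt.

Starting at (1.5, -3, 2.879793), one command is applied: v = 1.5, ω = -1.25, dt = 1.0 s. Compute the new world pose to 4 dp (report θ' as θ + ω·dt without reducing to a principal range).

θ' = 2.8798 + -1.25·1.0 = 1.6298
R = v/ω = 1.5/-1.25 = -1.2000
x' = 1.5 + -1.2000·(sin 1.6298 − sin 2.8798) = 0.6127
y' = -3 − -1.2000·(cos 1.6298 − cos 2.8798) = -1.9116

(0.6127, -1.9116, 1.6298)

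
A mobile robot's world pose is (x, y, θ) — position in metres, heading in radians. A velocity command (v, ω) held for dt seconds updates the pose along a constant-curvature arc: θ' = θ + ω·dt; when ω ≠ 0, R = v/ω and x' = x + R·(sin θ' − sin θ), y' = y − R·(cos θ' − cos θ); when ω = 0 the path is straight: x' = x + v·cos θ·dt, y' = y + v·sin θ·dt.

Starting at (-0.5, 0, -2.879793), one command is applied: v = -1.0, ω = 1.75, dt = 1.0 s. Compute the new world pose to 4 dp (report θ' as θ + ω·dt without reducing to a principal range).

θ' = -2.8798 + 1.75·1.0 = -1.1298
R = v/ω = -1.0/1.75 = -0.5714
x' = -0.5 + -0.5714·(sin -1.1298 − sin -2.8798) = -0.1311
y' = 0 − -0.5714·(cos -1.1298 − cos -2.8798) = 0.7959

(-0.1311, 0.7959, -1.1298)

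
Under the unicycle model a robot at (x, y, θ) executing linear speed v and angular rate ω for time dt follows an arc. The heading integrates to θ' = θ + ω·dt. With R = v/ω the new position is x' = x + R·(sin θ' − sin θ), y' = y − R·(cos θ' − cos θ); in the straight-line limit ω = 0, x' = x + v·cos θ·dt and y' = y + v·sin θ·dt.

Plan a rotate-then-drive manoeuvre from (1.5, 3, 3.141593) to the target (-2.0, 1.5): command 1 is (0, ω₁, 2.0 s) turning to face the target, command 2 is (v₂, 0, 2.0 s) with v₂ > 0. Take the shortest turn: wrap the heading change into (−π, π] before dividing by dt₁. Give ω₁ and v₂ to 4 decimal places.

heading to target = atan2(1.5−3, -2−1.5) = -2.7367
Δθ = wrap(-2.7367 − 3.1416) = 0.4049; ω₁ = Δθ/dt₁ = 0.2024
distance = √((-2−1.5)² + (1.5−3)²) = 3.8079; v₂ = distance/dt₂ = 1.9039

ω₁ = 0.2024, v₂ = 1.9039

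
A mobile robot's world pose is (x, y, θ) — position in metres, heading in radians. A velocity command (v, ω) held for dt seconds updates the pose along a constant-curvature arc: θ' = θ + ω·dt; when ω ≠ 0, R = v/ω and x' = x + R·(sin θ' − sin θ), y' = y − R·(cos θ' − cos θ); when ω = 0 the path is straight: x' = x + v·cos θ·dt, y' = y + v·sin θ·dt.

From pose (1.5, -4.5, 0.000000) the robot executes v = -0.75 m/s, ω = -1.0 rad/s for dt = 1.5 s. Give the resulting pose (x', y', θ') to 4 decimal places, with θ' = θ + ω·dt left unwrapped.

(0.7519, -3.8031, -1.5000)

θ' = 0.0000 + -1.0·1.5 = -1.5000
R = v/ω = -0.75/-1.0 = 0.7500
x' = 1.5 + 0.7500·(sin -1.5000 − sin 0.0000) = 0.7519
y' = -4.5 − 0.7500·(cos -1.5000 − cos 0.0000) = -3.8031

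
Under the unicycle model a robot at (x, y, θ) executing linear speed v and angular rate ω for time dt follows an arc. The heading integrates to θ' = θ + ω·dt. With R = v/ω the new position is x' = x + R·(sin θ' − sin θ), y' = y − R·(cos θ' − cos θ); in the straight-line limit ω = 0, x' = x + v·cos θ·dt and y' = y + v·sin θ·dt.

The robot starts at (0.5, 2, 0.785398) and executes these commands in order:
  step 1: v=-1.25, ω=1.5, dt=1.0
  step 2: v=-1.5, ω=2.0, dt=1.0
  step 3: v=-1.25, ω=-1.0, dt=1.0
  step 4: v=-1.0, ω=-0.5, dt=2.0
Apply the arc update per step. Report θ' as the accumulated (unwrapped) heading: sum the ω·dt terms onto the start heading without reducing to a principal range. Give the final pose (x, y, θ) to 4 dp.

(4.4649, 1.0962, 2.2854)

step 1: θ'=2.2854 (R=-0.8333) → pose (0.4598, 0.8646, 2.2854)
step 2: θ'=4.2854 (R=-0.7500) → pose (1.7090, 1.0455, 4.2854)
step 3: θ'=3.2854 (R=1.2500) → pose (2.6676, 1.7650, 3.2854)
step 4: θ'=2.2854 (R=2.0000) → pose (4.4649, 1.0962, 2.2854)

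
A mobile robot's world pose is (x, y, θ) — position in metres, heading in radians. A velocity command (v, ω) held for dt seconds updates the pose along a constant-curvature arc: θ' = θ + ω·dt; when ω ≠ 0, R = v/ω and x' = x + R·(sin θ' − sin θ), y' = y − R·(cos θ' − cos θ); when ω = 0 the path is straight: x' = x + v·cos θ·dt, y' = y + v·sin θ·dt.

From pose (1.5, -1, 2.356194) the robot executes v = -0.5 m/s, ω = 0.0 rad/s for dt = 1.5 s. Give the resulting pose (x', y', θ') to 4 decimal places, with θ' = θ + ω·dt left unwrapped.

θ' = 2.3562 + 0.0·1.5 = 2.3562
ω = 0 → straight: x' = 1.5 + -0.5·cos(2.3562)·1.5 = 2.0303
y' = -1 + -0.5·sin(2.3562)·1.5 = -1.5303

(2.0303, -1.5303, 2.3562)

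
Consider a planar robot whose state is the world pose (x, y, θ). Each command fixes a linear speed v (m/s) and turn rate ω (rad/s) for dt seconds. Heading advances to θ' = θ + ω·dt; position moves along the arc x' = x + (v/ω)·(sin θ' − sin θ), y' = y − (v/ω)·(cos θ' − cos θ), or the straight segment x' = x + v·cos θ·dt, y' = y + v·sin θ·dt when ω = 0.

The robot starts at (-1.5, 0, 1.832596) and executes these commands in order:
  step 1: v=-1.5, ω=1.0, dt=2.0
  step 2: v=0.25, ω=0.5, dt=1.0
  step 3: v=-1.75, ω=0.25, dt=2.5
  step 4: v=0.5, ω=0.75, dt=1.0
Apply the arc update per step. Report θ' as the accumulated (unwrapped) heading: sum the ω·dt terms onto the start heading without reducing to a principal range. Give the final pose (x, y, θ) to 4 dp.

step 1: θ'=3.8326 (R=-1.5000) → pose (0.9049, -0.7677, 3.8326)
step 2: θ'=4.3326 (R=0.5000) → pose (0.7591, -0.9676, 4.3326)
step 3: θ'=4.9576 (R=-7.0000) → pose (1.0486, 3.3268, 4.9576)
step 4: θ'=5.7076 (R=0.6667) → pose (1.3324, 2.9294, 5.7076)

(1.3324, 2.9294, 5.7076)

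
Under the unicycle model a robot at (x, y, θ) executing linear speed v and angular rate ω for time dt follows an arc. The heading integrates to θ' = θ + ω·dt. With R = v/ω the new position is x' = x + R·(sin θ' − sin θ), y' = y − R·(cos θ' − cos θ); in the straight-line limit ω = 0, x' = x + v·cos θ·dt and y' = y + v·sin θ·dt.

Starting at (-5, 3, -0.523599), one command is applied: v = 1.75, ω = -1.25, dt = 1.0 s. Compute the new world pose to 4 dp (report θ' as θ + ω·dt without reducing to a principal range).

θ' = -0.5236 + -1.25·1.0 = -1.7736
R = v/ω = 1.75/-1.25 = -1.4000
x' = -5 + -1.4000·(sin -1.7736 − sin -0.5236) = -4.3287
y' = 3 − -1.4000·(cos -1.7736 − cos -0.5236) = 1.5056

(-4.3287, 1.5056, -1.7736)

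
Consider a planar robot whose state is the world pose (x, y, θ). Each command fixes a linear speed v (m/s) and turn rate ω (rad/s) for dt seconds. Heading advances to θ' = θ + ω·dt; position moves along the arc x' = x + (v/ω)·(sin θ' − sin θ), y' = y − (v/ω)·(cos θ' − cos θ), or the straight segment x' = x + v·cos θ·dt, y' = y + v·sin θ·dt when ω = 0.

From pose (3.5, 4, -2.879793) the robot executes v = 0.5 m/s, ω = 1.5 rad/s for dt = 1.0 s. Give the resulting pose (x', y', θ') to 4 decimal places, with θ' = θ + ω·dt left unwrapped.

(3.2590, 3.6147, -1.3798)

θ' = -2.8798 + 1.5·1.0 = -1.3798
R = v/ω = 0.5/1.5 = 0.3333
x' = 3.5 + 0.3333·(sin -1.3798 − sin -2.8798) = 3.2590
y' = 4 − 0.3333·(cos -1.3798 − cos -2.8798) = 3.6147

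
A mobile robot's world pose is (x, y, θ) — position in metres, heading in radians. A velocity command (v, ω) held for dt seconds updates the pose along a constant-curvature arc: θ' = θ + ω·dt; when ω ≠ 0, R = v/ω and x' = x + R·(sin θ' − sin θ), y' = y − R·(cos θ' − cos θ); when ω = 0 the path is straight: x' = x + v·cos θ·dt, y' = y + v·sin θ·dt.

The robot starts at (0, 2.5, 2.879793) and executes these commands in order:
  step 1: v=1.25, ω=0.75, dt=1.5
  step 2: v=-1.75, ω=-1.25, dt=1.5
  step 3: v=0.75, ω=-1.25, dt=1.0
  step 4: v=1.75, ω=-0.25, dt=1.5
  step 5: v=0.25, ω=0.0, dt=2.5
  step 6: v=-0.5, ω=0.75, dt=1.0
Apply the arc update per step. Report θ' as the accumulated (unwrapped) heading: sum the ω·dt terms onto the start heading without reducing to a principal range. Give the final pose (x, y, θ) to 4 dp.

step 1: θ'=4.0048 (R=1.6667) → pose (-1.6979, 1.9735, 4.0048)
step 2: θ'=2.1298 (R=1.4000) → pose (0.5529, 1.8059, 2.1298)
step 3: θ'=0.8798 (R=-0.6000) → pose (0.5992, 2.5065, 0.8798)
step 4: θ'=0.5048 (R=-7.0000) → pose (2.6081, 4.1723, 0.5048)
step 5: θ'=0.5048 (straight) → pose (3.1551, 4.4745, 0.5048)
step 6: θ'=1.2548 (R=-0.6667) → pose (2.8439, 4.0982, 1.2548)

(2.8439, 4.0982, 1.2548)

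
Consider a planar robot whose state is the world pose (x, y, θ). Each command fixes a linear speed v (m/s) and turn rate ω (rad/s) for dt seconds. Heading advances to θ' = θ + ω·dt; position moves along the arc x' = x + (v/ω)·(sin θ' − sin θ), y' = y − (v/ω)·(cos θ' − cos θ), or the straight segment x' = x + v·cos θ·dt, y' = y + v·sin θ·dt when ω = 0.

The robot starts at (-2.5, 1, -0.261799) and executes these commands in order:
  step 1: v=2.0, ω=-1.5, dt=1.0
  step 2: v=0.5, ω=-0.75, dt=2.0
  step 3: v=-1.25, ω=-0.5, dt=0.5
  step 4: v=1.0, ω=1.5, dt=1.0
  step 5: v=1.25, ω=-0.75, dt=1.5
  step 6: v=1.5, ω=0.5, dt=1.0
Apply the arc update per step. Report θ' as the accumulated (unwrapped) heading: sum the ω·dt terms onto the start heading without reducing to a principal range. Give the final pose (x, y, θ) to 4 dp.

(-5.4456, -2.8940, -2.6368)

step 1: θ'=-1.7618 (R=-1.3333) → pose (-1.5360, -0.5410, -1.7618)
step 2: θ'=-3.2618 (R=-0.6667) → pose (-2.2705, -1.0763, -3.2618)
step 3: θ'=-3.5118 (R=2.5000) → pose (-1.6658, -1.2276, -3.5118)
step 4: θ'=-2.0118 (R=0.6667) → pose (-2.5099, -1.5646, -2.0118)
step 5: θ'=-3.1368 (R=-1.6667) → pose (-4.0091, -2.5198, -3.1368)
step 6: θ'=-2.6368 (R=3.0000) → pose (-5.4456, -2.8940, -2.6368)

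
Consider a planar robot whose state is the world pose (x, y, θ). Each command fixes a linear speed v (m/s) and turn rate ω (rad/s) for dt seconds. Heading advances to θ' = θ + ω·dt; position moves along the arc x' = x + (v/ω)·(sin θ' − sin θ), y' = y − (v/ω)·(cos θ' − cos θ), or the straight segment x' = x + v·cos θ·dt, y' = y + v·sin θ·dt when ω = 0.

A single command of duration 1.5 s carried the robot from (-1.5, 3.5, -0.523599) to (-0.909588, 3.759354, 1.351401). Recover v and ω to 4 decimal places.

Δθ = 1.351401 − -0.523599 = 1.875000
ω = Δθ/dt = 1.875000/1.5 = 1.2500
R = Δx/(sin θ' − sin θ) = 0.4000
v = R·ω = 0.4000·1.2500 = 0.5000

v = 0.5000, ω = 1.2500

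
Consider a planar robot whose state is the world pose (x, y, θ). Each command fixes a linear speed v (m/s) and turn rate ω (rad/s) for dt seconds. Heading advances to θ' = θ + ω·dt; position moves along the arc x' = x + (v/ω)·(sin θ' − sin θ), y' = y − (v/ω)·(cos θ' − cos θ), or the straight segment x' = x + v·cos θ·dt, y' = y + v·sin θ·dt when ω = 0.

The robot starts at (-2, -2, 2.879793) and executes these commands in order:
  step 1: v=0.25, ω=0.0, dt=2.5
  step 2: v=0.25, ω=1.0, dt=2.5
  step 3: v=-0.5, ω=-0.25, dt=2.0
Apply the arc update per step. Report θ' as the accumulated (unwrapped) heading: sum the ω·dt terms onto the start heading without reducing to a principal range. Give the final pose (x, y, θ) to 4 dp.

step 1: θ'=2.8798 (straight) → pose (-2.6037, -1.8382, 2.8798)
step 2: θ'=5.3798 (R=0.2500) → pose (-2.8648, -2.2345, 5.3798)
step 3: θ'=4.8798 (R=2.0000) → pose (-3.2659, -1.3298, 4.8798)

(-3.2659, -1.3298, 4.8798)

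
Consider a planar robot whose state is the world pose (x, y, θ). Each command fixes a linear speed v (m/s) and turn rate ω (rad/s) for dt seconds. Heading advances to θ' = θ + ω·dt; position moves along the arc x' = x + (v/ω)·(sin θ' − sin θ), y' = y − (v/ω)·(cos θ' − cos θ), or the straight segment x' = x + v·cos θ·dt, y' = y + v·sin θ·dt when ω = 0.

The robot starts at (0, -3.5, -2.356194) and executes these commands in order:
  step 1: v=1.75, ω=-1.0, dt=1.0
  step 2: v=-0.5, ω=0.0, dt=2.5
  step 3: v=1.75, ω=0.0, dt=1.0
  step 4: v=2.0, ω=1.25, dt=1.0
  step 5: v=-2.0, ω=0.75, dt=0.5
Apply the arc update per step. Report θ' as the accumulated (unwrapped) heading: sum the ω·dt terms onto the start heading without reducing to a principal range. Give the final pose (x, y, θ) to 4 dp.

step 1: θ'=-3.3562 (R=-1.7500) → pose (-1.6101, -3.9724, -3.3562)
step 2: θ'=-3.3562 (straight) → pose (-0.3888, -4.2386, -3.3562)
step 3: θ'=-3.3562 (straight) → pose (-2.0986, -3.8659, -3.3562)
step 4: θ'=-2.1062 (R=1.6000) → pose (-3.8155, -4.6129, -2.1062)
step 5: θ'=-1.7312 (R=-2.6667) → pose (-3.4766, -3.6784, -1.7312)

(-3.4766, -3.6784, -1.7312)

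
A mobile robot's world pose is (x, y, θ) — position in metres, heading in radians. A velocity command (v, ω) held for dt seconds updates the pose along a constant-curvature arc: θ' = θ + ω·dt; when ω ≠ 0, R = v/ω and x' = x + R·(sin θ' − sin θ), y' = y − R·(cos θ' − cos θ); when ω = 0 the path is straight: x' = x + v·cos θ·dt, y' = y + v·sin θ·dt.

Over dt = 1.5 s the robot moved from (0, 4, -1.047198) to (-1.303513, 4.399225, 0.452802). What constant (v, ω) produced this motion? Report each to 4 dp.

Δθ = 0.452802 − -1.047198 = 1.500000
ω = Δθ/dt = 1.500000/1.5 = 1.0000
R = Δx/(sin θ' − sin θ) = -1.0000
v = R·ω = -1.0000·1.0000 = -1.0000

v = -1.0000, ω = 1.0000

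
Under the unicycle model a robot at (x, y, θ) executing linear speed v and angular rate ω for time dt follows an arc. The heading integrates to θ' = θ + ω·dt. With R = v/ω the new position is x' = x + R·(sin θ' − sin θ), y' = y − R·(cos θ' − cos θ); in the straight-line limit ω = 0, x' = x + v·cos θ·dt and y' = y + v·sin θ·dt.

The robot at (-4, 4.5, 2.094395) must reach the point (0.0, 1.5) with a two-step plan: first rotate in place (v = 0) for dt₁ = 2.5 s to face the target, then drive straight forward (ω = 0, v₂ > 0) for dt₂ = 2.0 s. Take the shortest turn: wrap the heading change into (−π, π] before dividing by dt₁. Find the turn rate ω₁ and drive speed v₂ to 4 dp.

heading to target = atan2(1.5−4.5, 0−-4) = -0.6435
Δθ = wrap(-0.6435 − 2.0944) = -2.7379; ω₁ = Δθ/dt₁ = -1.0952
distance = √((0−-4)² + (1.5−4.5)²) = 5.0000; v₂ = distance/dt₂ = 2.5000

ω₁ = -1.0952, v₂ = 2.5000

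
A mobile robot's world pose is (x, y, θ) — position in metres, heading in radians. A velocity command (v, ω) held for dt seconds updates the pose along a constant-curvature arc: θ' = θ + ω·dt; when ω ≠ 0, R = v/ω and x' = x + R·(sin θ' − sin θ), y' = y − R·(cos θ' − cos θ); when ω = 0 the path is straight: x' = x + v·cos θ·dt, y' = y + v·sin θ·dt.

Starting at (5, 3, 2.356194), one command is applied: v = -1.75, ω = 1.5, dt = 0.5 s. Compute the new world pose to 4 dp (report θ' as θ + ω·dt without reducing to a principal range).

(5.7837, 2.6590, 3.1062)

θ' = 2.3562 + 1.5·0.5 = 3.1062
R = v/ω = -1.75/1.5 = -1.1667
x' = 5 + -1.1667·(sin 3.1062 − sin 2.3562) = 5.7837
y' = 3 − -1.1667·(cos 3.1062 − cos 2.3562) = 2.6590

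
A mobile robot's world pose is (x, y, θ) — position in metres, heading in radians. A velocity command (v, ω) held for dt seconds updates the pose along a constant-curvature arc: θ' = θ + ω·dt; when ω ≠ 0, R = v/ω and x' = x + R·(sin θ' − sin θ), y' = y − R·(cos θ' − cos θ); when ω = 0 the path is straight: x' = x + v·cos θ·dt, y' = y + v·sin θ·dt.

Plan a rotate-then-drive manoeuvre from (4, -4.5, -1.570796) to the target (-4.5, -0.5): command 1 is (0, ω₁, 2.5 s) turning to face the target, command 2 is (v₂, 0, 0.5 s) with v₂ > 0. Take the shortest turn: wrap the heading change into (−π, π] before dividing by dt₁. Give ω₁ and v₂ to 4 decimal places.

ω₁ = -0.8043, v₂ = 18.7883

heading to target = atan2(-0.5−-4.5, -4.5−4) = 2.7018
Δθ = wrap(2.7018 − -1.5708) = -2.0106; ω₁ = Δθ/dt₁ = -0.8043
distance = √((-4.5−4)² + (-0.5−-4.5)²) = 9.3941; v₂ = distance/dt₂ = 18.7883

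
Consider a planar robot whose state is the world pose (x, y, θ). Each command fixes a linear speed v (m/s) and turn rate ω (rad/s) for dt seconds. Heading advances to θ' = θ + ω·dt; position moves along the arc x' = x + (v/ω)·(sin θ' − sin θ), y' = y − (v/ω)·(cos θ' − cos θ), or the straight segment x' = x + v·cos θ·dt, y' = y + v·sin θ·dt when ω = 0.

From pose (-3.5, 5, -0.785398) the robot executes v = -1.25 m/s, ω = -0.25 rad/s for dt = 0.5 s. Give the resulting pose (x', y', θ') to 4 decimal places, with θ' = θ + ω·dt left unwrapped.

θ' = -0.7854 + -0.25·0.5 = -0.9104
R = v/ω = -1.25/-0.25 = 5.0000
x' = -3.5 + 5.0000·(sin -0.9104 − sin -0.7854) = -3.9132
y' = 5 − 5.0000·(cos -0.9104 − cos -0.7854) = 5.4684

(-3.9132, 5.4684, -0.9104)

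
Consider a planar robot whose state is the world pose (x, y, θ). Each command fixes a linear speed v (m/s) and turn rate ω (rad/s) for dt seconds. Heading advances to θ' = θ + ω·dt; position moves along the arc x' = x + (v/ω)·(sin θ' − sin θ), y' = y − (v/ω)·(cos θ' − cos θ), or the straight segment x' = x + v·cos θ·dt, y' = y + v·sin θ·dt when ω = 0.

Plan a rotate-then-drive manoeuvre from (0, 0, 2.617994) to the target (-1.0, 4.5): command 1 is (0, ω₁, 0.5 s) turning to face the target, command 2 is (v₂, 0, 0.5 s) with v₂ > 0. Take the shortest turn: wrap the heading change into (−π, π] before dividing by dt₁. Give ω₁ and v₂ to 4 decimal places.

ω₁ = -1.6571, v₂ = 9.2195

heading to target = atan2(4.5−0, -1−0) = 1.7895
Δθ = wrap(1.7895 − 2.6180) = -0.8285; ω₁ = Δθ/dt₁ = -1.6571
distance = √((-1−0)² + (4.5−0)²) = 4.6098; v₂ = distance/dt₂ = 9.2195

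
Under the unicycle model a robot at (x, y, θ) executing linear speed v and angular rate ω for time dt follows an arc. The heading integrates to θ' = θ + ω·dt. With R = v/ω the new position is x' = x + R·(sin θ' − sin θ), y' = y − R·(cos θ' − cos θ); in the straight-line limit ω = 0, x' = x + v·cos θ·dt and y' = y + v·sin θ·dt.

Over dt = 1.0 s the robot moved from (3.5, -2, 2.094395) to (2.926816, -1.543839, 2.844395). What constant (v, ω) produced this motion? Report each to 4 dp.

v = 0.7500, ω = 0.7500

Δθ = 2.844395 − 2.094395 = 0.750000
ω = Δθ/dt = 0.750000/1.0 = 0.7500
R = Δx/(sin θ' − sin θ) = 1.0000
v = R·ω = 1.0000·0.7500 = 0.7500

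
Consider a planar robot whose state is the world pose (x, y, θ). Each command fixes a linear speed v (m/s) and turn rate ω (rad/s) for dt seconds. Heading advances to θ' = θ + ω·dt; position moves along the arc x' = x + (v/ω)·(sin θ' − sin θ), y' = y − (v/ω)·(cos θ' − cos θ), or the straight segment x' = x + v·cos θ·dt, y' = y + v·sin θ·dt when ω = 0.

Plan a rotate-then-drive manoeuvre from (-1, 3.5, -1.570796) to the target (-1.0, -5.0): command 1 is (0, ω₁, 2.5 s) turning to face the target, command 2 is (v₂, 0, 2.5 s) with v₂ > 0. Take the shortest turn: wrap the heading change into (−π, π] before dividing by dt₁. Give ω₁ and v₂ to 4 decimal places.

heading to target = atan2(-5−3.5, -1−-1) = -1.5708
Δθ = wrap(-1.5708 − -1.5708) = 0.0000; ω₁ = Δθ/dt₁ = 0.0000
distance = √((-1−-1)² + (-5−3.5)²) = 8.5000; v₂ = distance/dt₂ = 3.4000

ω₁ = 0.0000, v₂ = 3.4000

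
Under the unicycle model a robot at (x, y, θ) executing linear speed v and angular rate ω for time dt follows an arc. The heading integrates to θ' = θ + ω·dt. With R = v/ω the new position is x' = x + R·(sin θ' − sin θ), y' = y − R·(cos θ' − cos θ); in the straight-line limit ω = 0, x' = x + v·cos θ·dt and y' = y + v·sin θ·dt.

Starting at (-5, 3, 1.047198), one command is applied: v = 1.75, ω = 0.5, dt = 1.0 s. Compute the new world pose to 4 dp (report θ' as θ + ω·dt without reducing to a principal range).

θ' = 1.0472 + 0.5·1.0 = 1.5472
R = v/ω = 1.75/0.5 = 3.5000
x' = -5 + 3.5000·(sin 1.5472 − sin 1.0472) = -4.5321
y' = 3 − 3.5000·(cos 1.5472 − cos 1.0472) = 4.6674

(-4.5321, 4.6674, 1.5472)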